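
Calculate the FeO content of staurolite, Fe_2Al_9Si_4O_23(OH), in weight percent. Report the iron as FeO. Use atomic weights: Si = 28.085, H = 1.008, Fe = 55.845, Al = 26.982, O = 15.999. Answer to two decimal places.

16.87 wt%

Formula mass = 851.852 g/mol.
2 Fe → 2.0000 mol FeO per formula unit; M(FeO) = 71.844, so FeO mass = 143.688 g.
143.688/851.852 × 100 = 16.87 wt%.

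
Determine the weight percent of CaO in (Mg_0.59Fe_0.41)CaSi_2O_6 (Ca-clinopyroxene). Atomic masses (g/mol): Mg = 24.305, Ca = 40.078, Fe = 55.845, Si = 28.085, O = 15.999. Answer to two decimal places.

24.44 wt%

M((Mg_0.59Fe_0.41)CaSi_2O_6) = 229.478 g/mol; M(CaO) = 56.077 g/mol.
Moles CaO per formula unit = 1 Ca ÷ 1 = 1.0000.
CaO fraction = (1.0000 × 56.077) / 229.478 = 56.077/229.478 = 0.2444.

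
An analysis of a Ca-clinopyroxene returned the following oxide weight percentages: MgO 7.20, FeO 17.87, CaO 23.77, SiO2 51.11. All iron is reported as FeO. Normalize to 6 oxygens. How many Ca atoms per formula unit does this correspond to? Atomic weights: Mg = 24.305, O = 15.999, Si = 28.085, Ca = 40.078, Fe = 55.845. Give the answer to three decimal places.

0.996 Ca apfu

MgO (M=40.304): mol = 0.17864; Mg = 0.17864, O = 0.17864.
FeO (M=71.844): mol = 0.24873; Fe = 0.24873, O = 0.24873.
CaO (M=56.077): mol = 0.42388; Ca = 0.42388, O = 0.42388.
SiO2 (M=60.083): mol = 0.85066; Si = 0.85066, O = 1.70132.
ΣO = 2.55257; factor = 6/ΣO = 2.35057.
Ca apfu = 0.42388 × 2.35057 = 0.996.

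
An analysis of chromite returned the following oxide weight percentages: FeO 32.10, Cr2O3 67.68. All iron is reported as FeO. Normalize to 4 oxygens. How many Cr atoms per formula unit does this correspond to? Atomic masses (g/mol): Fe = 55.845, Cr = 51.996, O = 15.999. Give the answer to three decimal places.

1.998 Cr apfu

32.10 wt% FeO ÷ 71.844 g/mol = 0.44680 mol, giving 0.44680 Fe and 0.44680 O.
67.68 wt% Cr2O3 ÷ 151.989 g/mol = 0.44530 mol, giving 0.89060 Cr and 1.33590 O.
Oxygen sums to 1.78270; scaling by 4/1.78270 = 2.24379 puts the formula on 4 O.
Cr: 0.89060 × 2.24379 = 1.998 atoms per formula unit.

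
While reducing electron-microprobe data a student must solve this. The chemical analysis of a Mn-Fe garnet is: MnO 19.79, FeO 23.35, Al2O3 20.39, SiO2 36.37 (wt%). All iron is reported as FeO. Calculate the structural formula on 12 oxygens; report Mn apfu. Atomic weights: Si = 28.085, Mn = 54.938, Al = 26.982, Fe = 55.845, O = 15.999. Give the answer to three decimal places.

19.79 wt% MnO ÷ 70.937 g/mol = 0.27898 mol, giving 0.27898 Mn and 0.27898 O.
23.35 wt% FeO ÷ 71.844 g/mol = 0.32501 mol, giving 0.32501 Fe and 0.32501 O.
20.39 wt% Al2O3 ÷ 101.961 g/mol = 0.19998 mol, giving 0.39996 Al and 0.59994 O.
36.37 wt% SiO2 ÷ 60.083 g/mol = 0.60533 mol, giving 0.60533 Si and 1.21066 O.
Oxygen sums to 2.41459; scaling by 12/2.41459 = 4.96979 puts the formula on 12 O.
Mn: 0.27898 × 4.96979 = 1.386 atoms per formula unit.

1.386 Mn apfu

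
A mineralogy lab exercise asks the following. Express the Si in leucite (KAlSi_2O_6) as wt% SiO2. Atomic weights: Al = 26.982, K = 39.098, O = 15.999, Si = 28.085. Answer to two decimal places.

55.06 wt%

Formula mass = 218.244 g/mol.
2 Si → 2.0000 mol SiO2 per formula unit; M(SiO2) = 60.083, so SiO2 mass = 120.166 g.
120.166/218.244 × 100 = 55.06 wt%.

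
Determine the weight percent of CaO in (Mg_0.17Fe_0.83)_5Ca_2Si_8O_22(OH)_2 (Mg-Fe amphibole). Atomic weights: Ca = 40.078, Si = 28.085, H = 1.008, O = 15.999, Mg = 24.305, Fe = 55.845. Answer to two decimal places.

11.89 wt%

Molar mass of (Mg_0.17Fe_0.83)_5Ca_2Si_8O_22(OH)_2 = 0.85·24.305 + 4.15·55.845 + 2·40.078 + 8·28.085 + 24·15.999 + 2·1.008 = 943.244 g/mol.
Each formula unit contains 2 Ca, equivalent to 2/1 = 2.0000 mol CaO.
M(CaO) = 1×40.078 + 1×15.999 = 56.077 g/mol.
Mass of CaO per formula unit = 2.0000 × 56.077 = 112.154 g.
CaO wt% = 112.154 / 943.244 × 100 = 11.89%.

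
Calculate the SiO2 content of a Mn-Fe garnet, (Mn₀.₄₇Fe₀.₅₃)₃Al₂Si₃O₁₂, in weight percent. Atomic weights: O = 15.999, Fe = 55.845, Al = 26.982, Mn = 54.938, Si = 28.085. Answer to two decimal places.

36.31 wt%

Molar mass of (Mn₀.₄₇Fe₀.₅₃)₃Al₂Si₃O₁₂ = 1.41×54.938 + 1.59×55.845 + 2×26.982 + 3×28.085 + 12×15.999 = 496.463 g/mol.
Each formula unit contains 3 Si, equivalent to 3/1 = 3.0000 mol SiO2.
M(SiO2) = 1×28.085 + 2×15.999 = 60.083 g/mol.
Mass of SiO2 per formula unit = 3.0000 × 60.083 = 180.249 g.
SiO2 wt% = 180.249 / 496.463 × 100 = 36.31%.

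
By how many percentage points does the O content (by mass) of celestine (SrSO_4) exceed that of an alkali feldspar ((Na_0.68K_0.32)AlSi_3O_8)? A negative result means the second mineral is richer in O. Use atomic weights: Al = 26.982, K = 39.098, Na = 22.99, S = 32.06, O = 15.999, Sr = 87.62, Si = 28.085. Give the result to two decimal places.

M(SrSO_4) = 183.676 g/mol, so wt% O = 63.996/183.676 × 100 = 34.84%.
M((Na_0.68K_0.32)AlSi_3O_8) = 267.374 g/mol, so wt% O = 127.992/267.374 × 100 = 47.87%.
34.84 − 47.87 = -13.03 pp.

-13.03 percentage points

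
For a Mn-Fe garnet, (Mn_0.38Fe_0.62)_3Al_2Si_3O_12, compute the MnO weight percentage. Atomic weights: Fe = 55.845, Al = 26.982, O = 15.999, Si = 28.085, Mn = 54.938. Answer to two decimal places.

16.28 wt%

Formula mass = 496.708 g/mol.
1.14 Mn → 1.1400 mol MnO per formula unit; M(MnO) = 70.937, so MnO mass = 80.868 g.
80.868/496.708 × 100 = 16.28 wt%.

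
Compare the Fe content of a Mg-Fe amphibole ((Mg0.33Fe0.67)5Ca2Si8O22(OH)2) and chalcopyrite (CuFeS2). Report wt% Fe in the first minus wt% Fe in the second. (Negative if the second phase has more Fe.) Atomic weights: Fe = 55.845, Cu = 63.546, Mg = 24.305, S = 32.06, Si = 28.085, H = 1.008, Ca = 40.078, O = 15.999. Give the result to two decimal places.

First mineral: 187.081 g Fe in 918.012 g formula = 20.38 wt% Fe.
Second mineral: 55.845 g Fe in 183.511 g formula = 30.43 wt% Fe.
20.38% − 30.43% gives a difference of -10.05 percentage points.

-10.05 percentage points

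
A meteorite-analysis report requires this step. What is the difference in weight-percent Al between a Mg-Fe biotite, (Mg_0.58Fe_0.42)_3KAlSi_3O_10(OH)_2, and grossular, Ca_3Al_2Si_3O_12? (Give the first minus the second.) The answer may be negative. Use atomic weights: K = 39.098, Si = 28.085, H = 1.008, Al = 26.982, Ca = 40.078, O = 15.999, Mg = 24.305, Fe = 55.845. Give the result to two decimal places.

-6.08 percentage points

Al in (Mg_0.58Fe_0.42)_3KAlSi_3O_10(OH)_2: molar mass 456.994 g/mol; 1×26.982 = 26.982 g → 5.90 wt%.
Al in Ca_3Al_2Si_3O_12: molar mass 450.441 g/mol; 2×26.982 = 53.964 g → 11.98 wt%.
Difference = 5.90 − 11.98 = -6.08 percentage points.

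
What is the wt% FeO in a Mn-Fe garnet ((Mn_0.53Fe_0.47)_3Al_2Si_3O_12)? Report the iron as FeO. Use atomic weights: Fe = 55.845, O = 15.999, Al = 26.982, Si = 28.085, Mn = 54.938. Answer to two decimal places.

M((Mn_0.53Fe_0.47)_3Al_2Si_3O_12) = 496.300 g/mol; M(FeO) = 71.844 g/mol.
Moles FeO per formula unit = 1.41 Fe ÷ 1 = 1.4100.
FeO fraction = (1.4100 × 71.844) / 496.300 = 101.300/496.300 = 0.2041.

20.41 wt%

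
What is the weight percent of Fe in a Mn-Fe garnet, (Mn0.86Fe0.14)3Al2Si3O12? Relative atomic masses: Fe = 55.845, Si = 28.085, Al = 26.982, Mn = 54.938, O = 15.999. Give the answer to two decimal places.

4.73 mass %

Formula mass = 2.58*54.938 + 0.42*55.845 + 2*26.982 + 3*28.085 + 12*15.999 = 495.402 g/mol, of which 23.455 g is Fe.
So Fe makes up 23.455/495.402 = 0.0473 of the mass, i.e. 4.73%.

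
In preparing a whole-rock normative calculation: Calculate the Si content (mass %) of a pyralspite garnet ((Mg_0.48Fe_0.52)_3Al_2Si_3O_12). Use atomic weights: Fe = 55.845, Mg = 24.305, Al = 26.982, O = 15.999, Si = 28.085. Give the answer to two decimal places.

Molar mass of (Mg_0.48Fe_0.52)_3Al_2Si_3O_12: 1.44·24.305 + 1.56·55.845 + 2·26.982 + 3·28.085 + 12·15.999 = 452.324 g/mol.
Mass of Si per formula unit: 3 × 28.085 = 84.255 g.
Weight fraction Si = 84.255 / 452.324 = 0.1863.

18.63 mass %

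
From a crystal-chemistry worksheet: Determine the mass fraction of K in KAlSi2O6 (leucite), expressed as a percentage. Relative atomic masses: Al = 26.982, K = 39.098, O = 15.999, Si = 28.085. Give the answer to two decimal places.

Formula mass = 1×39.098 + 1×26.982 + 2×28.085 + 6×15.999 = 218.244 g/mol, of which 39.098 g is K.
So K makes up 39.098/218.244 = 0.1791 of the mass, i.e. 17.91%.

17.91 weight percent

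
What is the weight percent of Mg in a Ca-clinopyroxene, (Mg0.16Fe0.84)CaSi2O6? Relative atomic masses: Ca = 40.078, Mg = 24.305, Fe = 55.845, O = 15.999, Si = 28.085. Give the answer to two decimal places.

Formula mass = 0.16×24.305 + 0.84×55.845 + 1×40.078 + 2×28.085 + 6×15.999 = 243.041 g/mol, of which 3.889 g is Mg.
So Mg makes up 3.889/243.041 = 0.0160 of the mass, i.e. 1.60%.

1.60 weight percent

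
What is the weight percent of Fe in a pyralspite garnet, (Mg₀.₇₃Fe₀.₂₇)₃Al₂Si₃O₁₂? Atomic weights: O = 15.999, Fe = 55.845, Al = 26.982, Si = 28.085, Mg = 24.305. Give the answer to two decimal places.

M((Mg₀.₇₃Fe₀.₂₇)₃Al₂Si₃O₁₂) = 428.669 g/mol.
Fe contributes 0.81 × 55.845 = 45.234 g per mole.
45.234/428.669 = 0.1055 → 10.55%.

10.55 weight percent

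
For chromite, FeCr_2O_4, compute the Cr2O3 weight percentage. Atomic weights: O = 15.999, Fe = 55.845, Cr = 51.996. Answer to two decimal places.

67.90 wt%

M(FeCr_2O_4) = 223.833 g/mol; M(Cr2O3) = 151.989 g/mol.
Moles Cr2O3 per formula unit = 2 Cr ÷ 2 = 1.0000.
Cr2O3 fraction = (1.0000 × 151.989) / 223.833 = 151.989/223.833 = 0.6790.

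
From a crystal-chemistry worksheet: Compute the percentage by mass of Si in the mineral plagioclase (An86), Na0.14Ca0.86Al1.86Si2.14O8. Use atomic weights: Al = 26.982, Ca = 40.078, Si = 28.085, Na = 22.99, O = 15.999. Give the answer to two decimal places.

21.78 mass %

Formula mass = 0.14×22.99 + 0.86×40.078 + 1.86×26.982 + 2.14×28.085 + 8×15.999 = 275.966 g/mol, of which 60.102 g is Si.
So Si makes up 60.102/275.966 = 0.2178 of the mass, i.e. 21.78%.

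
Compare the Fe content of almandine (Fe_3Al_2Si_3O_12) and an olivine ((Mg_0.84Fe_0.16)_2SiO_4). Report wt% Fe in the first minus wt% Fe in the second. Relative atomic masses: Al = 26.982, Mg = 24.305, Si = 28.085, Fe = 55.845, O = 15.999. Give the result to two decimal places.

21.81 percentage points

Fe in Fe_3Al_2Si_3O_12: molar mass 497.742 g/mol; 3×55.845 = 167.535 g → 33.66 wt%.
Fe in (Mg_0.84Fe_0.16)_2SiO_4: molar mass 150.784 g/mol; 0.32×55.845 = 17.870 g → 11.85 wt%.
Difference = 33.66 − 11.85 = 21.81 percentage points.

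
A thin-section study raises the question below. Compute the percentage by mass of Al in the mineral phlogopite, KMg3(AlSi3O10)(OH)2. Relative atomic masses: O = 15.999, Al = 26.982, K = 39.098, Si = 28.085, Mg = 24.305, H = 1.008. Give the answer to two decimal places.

M(KMg3(AlSi3O10)(OH)2) = 417.254 g/mol.
Al contributes 1 × 26.982 = 26.982 g per mole.
26.982/417.254 = 0.0647 → 6.47%.

6.47 mass %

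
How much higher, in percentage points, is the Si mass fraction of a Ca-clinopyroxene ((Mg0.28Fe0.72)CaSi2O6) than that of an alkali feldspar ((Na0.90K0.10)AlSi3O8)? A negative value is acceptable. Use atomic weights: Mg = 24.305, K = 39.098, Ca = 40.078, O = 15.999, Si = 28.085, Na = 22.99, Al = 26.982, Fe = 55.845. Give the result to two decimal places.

-8.46 percentage points

M((Mg0.28Fe0.72)CaSi2O6) = 239.256 g/mol, so wt% Si = 56.170/239.256 × 100 = 23.48%.
M((Na0.90K0.10)AlSi3O8) = 263.830 g/mol, so wt% Si = 84.255/263.830 × 100 = 31.94%.
23.48 − 31.94 = -8.46 pp.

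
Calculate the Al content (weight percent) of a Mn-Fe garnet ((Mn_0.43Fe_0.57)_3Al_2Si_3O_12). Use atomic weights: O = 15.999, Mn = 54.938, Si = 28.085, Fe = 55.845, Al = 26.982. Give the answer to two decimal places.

Molar mass of (Mn_0.43Fe_0.57)_3Al_2Si_3O_12: 1.29·54.938 + 1.71·55.845 + 2·26.982 + 3·28.085 + 12·15.999 = 496.572 g/mol.
Mass of Al per formula unit: 2 × 26.982 = 53.964 g.
Weight fraction Al = 53.964 / 496.572 = 0.1087.

10.87 weight percent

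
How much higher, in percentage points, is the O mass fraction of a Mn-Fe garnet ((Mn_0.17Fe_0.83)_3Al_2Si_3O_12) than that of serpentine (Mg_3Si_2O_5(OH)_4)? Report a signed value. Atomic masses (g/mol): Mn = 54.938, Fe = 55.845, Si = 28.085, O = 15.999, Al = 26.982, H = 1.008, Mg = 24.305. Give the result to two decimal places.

-13.35 percentage points

M((Mn_0.17Fe_0.83)_3Al_2Si_3O_12) = 497.279 g/mol, so wt% O = 191.988/497.279 × 100 = 38.61%.
M(Mg_3Si_2O_5(OH)_4) = 277.108 g/mol, so wt% O = 143.991/277.108 × 100 = 51.96%.
38.61 − 51.96 = -13.35 pp.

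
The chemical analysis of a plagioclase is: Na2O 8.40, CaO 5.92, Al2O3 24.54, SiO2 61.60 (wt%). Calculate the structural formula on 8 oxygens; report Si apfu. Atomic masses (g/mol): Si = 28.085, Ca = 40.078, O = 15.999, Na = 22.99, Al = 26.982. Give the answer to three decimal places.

2.722 Si apfu

8.40 wt% Na2O ÷ 61.979 g/mol = 0.13553 mol, giving 0.27106 Na and 0.13553 O.
5.92 wt% CaO ÷ 56.077 g/mol = 0.10557 mol, giving 0.10557 Ca and 0.10557 O.
24.54 wt% Al2O3 ÷ 101.961 g/mol = 0.24068 mol, giving 0.48136 Al and 0.72204 O.
61.60 wt% SiO2 ÷ 60.083 g/mol = 1.02525 mol, giving 1.02525 Si and 2.05050 O.
Oxygen sums to 3.01364; scaling by 8/3.01364 = 2.65460 puts the formula on 8 O.
Si: 1.02525 × 2.65460 = 2.722 atoms per formula unit.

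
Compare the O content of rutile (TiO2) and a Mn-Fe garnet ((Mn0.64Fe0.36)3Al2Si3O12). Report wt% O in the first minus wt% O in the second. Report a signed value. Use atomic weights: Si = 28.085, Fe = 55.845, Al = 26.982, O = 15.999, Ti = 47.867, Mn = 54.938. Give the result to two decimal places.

First mineral: 31.998 g O in 79.865 g formula = 40.07 wt% O.
Second mineral: 191.988 g O in 496.001 g formula = 38.71 wt% O.
40.07% − 38.71% gives a difference of 1.36 percentage points.

1.36 percentage points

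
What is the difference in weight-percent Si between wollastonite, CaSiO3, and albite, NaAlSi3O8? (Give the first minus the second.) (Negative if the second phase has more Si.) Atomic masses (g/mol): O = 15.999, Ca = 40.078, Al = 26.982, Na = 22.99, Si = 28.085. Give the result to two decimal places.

M(CaSiO3) = 116.160 g/mol, so wt% Si = 28.085/116.160 × 100 = 24.18%.
M(NaAlSi3O8) = 262.219 g/mol, so wt% Si = 84.255/262.219 × 100 = 32.13%.
24.18 − 32.13 = -7.95 pp.

-7.95 percentage points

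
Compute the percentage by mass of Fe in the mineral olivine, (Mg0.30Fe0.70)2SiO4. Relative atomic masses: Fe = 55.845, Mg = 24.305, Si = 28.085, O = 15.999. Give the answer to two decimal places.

Formula mass = 0.60·24.305 + 1.40·55.845 + 1·28.085 + 4·15.999 = 184.847 g/mol, of which 78.183 g is Fe.
So Fe makes up 78.183/184.847 = 0.4230 of the mass, i.e. 42.30%.

42.30 wt%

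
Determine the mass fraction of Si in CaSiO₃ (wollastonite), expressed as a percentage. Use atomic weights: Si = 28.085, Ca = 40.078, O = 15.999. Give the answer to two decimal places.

24.18 wt%

Molar mass of CaSiO₃: 1×40.078 + 1×28.085 + 3×15.999 = 116.160 g/mol.
Mass of Si per formula unit: 1 × 28.085 = 28.085 g.
Weight fraction Si = 28.085 / 116.160 = 0.2418.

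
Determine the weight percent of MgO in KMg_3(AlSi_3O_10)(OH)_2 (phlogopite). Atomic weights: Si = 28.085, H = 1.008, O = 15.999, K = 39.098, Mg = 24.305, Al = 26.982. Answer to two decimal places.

28.98 wt%

Formula mass = 417.254 g/mol.
3 Mg → 3.0000 mol MgO per formula unit; M(MgO) = 40.304, so MgO mass = 120.912 g.
120.912/417.254 × 100 = 28.98 wt%.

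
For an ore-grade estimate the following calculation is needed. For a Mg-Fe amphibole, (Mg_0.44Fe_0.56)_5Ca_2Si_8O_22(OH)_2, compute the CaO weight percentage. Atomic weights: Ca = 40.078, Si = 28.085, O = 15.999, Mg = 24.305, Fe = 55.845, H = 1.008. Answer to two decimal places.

M((Mg_0.44Fe_0.56)_5Ca_2Si_8O_22(OH)_2) = 900.665 g/mol; M(CaO) = 56.077 g/mol.
Moles CaO per formula unit = 2 Ca ÷ 1 = 2.0000.
CaO fraction = (2.0000 × 56.077) / 900.665 = 112.154/900.665 = 0.1245.

12.45 wt%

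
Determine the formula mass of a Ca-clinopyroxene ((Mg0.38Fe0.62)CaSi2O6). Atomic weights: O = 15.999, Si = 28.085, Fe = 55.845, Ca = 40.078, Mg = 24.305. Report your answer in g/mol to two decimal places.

M = 0.38*24.305 + 0.62*55.845 + 1*40.078 + 2*28.085 + 6*15.999

236.10 g/mol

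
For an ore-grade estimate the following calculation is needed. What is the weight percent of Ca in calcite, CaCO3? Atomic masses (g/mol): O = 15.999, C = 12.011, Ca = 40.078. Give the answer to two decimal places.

40.04 mass %

Formula mass = 1×40.078 + 1×12.011 + 3×15.999 = 100.086 g/mol, of which 40.078 g is Ca.
So Ca makes up 40.078/100.086 = 0.4004 of the mass, i.e. 40.04%.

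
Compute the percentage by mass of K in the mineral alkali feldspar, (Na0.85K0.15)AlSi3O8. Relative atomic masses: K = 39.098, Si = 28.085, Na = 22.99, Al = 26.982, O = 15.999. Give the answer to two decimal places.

2.22 mass %

Formula mass = 0.85·22.99 + 0.15·39.098 + 1·26.982 + 3·28.085 + 8·15.999 = 264.635 g/mol, of which 5.865 g is K.
So K makes up 5.865/264.635 = 0.0222 of the mass, i.e. 2.22%.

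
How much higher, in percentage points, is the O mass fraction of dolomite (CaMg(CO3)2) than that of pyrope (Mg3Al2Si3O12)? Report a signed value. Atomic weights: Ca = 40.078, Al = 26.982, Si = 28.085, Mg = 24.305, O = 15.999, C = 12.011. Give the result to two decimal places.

M(CaMg(CO3)2) = 184.399 g/mol, so wt% O = 95.994/184.399 × 100 = 52.06%.
M(Mg3Al2Si3O12) = 403.122 g/mol, so wt% O = 191.988/403.122 × 100 = 47.63%.
52.06 − 47.63 = 4.43 pp.

4.43 percentage points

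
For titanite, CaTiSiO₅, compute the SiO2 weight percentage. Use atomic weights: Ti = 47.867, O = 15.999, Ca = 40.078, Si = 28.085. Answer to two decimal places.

30.65 wt%

M(CaTiSiO₅) = 196.025 g/mol; M(SiO2) = 60.083 g/mol.
Moles SiO2 per formula unit = 1 Si ÷ 1 = 1.0000.
SiO2 fraction = (1.0000 × 60.083) / 196.025 = 60.083/196.025 = 0.3065.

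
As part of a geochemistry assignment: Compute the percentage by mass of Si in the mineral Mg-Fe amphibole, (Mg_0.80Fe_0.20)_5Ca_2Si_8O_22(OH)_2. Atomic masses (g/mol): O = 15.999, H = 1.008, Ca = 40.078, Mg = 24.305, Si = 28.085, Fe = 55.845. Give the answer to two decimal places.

26.62 wt%

Formula mass = 4·24.305 + 1·55.845 + 2·40.078 + 8·28.085 + 24·15.999 + 2·1.008 = 843.893 g/mol, of which 224.680 g is Si.
So Si makes up 224.680/843.893 = 0.2662 of the mass, i.e. 26.62%.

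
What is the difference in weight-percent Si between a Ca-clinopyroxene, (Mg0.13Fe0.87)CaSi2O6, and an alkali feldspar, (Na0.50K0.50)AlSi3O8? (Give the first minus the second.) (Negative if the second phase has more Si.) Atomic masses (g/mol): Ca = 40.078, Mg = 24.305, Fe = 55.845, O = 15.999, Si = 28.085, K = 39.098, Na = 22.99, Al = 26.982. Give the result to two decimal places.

-8.15 percentage points

First mineral: 56.170 g Si in 243.987 g formula = 23.02 wt% Si.
Second mineral: 84.255 g Si in 270.273 g formula = 31.17 wt% Si.
23.02% − 31.17% gives a difference of -8.15 percentage points.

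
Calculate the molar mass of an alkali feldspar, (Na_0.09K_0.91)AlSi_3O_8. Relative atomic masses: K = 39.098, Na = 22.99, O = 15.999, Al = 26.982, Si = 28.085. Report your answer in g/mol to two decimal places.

Na: 0.09 × 22.99 = 2.0691
K: 0.91 × 39.098 = 35.5792
Al: 1 × 26.982 = 26.9820
Si: 3 × 28.085 = 84.2550
O: 8 × 15.999 = 127.9920
Summing the contributions gives the formula mass.

276.88 g/mol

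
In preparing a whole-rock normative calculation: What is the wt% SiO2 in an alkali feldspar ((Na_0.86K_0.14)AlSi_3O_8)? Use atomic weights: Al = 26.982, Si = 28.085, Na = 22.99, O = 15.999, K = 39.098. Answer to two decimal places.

68.15 wt%

Molar mass of (Na_0.86K_0.14)AlSi_3O_8 = 0.86·22.99 + 0.14·39.098 + 1·26.982 + 3·28.085 + 8·15.999 = 264.474 g/mol.
Each formula unit contains 3 Si, equivalent to 3/1 = 3.0000 mol SiO2.
M(SiO2) = 1×28.085 + 2×15.999 = 60.083 g/mol.
Mass of SiO2 per formula unit = 3.0000 × 60.083 = 180.249 g.
SiO2 wt% = 180.249 / 264.474 × 100 = 68.15%.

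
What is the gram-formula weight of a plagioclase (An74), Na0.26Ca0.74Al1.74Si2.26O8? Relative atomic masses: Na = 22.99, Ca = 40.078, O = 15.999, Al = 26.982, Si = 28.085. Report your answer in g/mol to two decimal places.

M = 0.26·22.99 + 0.74·40.078 + 1.74·26.982 + 2.26·28.085 + 8·15.999

274.05 g/mol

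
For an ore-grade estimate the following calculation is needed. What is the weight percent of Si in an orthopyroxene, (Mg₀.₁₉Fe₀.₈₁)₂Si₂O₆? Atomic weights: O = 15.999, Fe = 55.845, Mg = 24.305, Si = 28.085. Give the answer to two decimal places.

22.30 mass %

Molar mass of (Mg₀.₁₉Fe₀.₈₁)₂Si₂O₆: 0.38*24.305 + 1.62*55.845 + 2*28.085 + 6*15.999 = 251.869 g/mol.
Mass of Si per formula unit: 2 × 28.085 = 56.170 g.
Weight fraction Si = 56.170 / 251.869 = 0.2230.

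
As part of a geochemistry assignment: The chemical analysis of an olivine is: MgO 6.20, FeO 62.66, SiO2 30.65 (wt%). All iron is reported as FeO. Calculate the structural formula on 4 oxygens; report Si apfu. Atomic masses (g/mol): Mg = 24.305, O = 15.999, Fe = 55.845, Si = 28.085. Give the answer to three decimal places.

0.997 Si apfu

MgO (M=40.304): mol = 0.15383; Mg = 0.15383, O = 0.15383.
FeO (M=71.844): mol = 0.87217; Fe = 0.87217, O = 0.87217.
SiO2 (M=60.083): mol = 0.51013; Si = 0.51013, O = 1.02026.
ΣO = 2.04626; factor = 4/ΣO = 1.95479.
Si apfu = 0.51013 × 1.95479 = 0.997.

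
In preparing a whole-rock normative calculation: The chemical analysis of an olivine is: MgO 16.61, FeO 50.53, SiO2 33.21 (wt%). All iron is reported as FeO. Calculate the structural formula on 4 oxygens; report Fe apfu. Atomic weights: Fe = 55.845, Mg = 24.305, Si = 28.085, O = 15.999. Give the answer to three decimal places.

16.61 wt% MgO ÷ 40.304 g/mol = 0.41212 mol, giving 0.41212 Mg and 0.41212 O.
50.53 wt% FeO ÷ 71.844 g/mol = 0.70333 mol, giving 0.70333 Fe and 0.70333 O.
33.21 wt% SiO2 ÷ 60.083 g/mol = 0.55274 mol, giving 0.55274 Si and 1.10548 O.
Oxygen sums to 2.22093; scaling by 4/2.22093 = 1.80105 puts the formula on 4 O.
Fe: 0.70333 × 1.80105 = 1.267 atoms per formula unit.

1.267 Fe apfu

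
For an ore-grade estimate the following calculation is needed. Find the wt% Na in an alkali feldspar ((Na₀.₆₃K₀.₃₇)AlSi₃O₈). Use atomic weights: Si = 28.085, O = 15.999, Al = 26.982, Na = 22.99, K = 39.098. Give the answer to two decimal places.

Formula mass = 0.63·22.99 + 0.37·39.098 + 1·26.982 + 3·28.085 + 8·15.999 = 268.179 g/mol, of which 14.484 g is Na.
So Na makes up 14.484/268.179 = 0.0540 of the mass, i.e. 5.40%.

5.40 mass %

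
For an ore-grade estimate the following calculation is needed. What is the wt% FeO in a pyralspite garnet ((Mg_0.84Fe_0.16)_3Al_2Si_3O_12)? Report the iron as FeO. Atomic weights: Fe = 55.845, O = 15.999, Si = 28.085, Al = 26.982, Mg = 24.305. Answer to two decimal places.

8.24 wt%

Molar mass of (Mg_0.84Fe_0.16)_3Al_2Si_3O_12 = 2.52*24.305 + 0.48*55.845 + 2*26.982 + 3*28.085 + 12*15.999 = 418.261 g/mol.
Each formula unit contains 0.48 Fe, equivalent to 0.48/1 = 0.4800 mol FeO.
M(FeO) = 1×55.845 + 1×15.999 = 71.844 g/mol.
Mass of FeO per formula unit = 0.4800 × 71.844 = 34.485 g.
FeO wt% = 34.485 / 418.261 × 100 = 8.24%.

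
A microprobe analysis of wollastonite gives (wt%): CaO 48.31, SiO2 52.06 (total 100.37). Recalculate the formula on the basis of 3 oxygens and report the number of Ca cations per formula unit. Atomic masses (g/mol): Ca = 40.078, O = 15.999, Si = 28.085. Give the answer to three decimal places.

0.996 Ca apfu

48.31 wt% CaO ÷ 56.077 g/mol = 0.86149 mol, giving 0.86149 Ca and 0.86149 O.
52.06 wt% SiO2 ÷ 60.083 g/mol = 0.86647 mol, giving 0.86647 Si and 1.73294 O.
Oxygen sums to 2.59443; scaling by 3/2.59443 = 1.15632 puts the formula on 3 O.
Ca: 0.86149 × 1.15632 = 0.996 atoms per formula unit.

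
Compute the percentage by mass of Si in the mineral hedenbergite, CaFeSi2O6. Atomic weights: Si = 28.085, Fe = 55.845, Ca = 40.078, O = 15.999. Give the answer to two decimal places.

22.64 weight percent

Molar mass of CaFeSi2O6: 1*40.078 + 1*55.845 + 2*28.085 + 6*15.999 = 248.087 g/mol.
Mass of Si per formula unit: 2 × 28.085 = 56.170 g.
Weight fraction Si = 56.170 / 248.087 = 0.2264.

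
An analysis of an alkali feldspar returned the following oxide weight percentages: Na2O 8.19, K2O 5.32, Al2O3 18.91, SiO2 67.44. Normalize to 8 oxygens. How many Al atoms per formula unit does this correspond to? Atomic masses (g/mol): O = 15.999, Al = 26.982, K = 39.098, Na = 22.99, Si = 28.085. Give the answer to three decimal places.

0.992 Al apfu

Na2O: 8.19/61.979 = 0.13214 mol → 0.26428 mol Na, 0.13214 mol O.
K2O: 5.32/94.195 = 0.05648 mol → 0.11296 mol K, 0.05648 mol O.
Al2O3: 18.91/101.961 = 0.18546 mol → 0.37092 mol Al, 0.55638 mol O.
SiO2: 67.44/60.083 = 1.12245 mol → 1.12245 mol Si, 2.24490 mol O.
Total oxygen = 2.98990 mol. Normalization factor = 8/2.98990 = 2.67567.
Al per 8 O = 0.37092 × 2.67567 = 0.992.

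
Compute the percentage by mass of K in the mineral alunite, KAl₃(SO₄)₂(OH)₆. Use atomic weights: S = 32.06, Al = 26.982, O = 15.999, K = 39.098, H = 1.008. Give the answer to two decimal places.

9.44 weight percent

Molar mass of KAl₃(SO₄)₂(OH)₆: 1*39.098 + 3*26.982 + 2*32.06 + 14*15.999 + 6*1.008 = 414.198 g/mol.
Mass of K per formula unit: 1 × 39.098 = 39.098 g.
Weight fraction K = 39.098 / 414.198 = 0.0944.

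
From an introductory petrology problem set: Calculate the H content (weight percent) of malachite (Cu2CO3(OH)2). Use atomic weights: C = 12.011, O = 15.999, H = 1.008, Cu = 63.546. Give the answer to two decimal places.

M(Cu2CO3(OH)2) = 221.114 g/mol.
H contributes 2 × 1.008 = 2.016 g per mole.
2.016/221.114 = 0.0091 → 0.91%.

0.91 weight percent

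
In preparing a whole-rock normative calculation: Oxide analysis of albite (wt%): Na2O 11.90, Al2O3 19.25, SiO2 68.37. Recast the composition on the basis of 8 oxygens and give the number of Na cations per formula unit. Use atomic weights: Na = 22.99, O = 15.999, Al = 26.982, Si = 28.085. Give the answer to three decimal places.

1.012 Na apfu

Na2O (M=61.979): mol = 0.19200; Na = 0.38400, O = 0.19200.
Al2O3 (M=101.961): mol = 0.18880; Al = 0.37760, O = 0.56640.
SiO2 (M=60.083): mol = 1.13793; Si = 1.13793, O = 2.27586.
ΣO = 3.03426; factor = 8/ΣO = 2.63656.
Na apfu = 0.38400 × 2.63656 = 1.012.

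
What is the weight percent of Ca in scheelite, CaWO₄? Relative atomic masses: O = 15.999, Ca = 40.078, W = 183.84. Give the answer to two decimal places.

Formula mass = 1×40.078 + 1×183.84 + 4×15.999 = 287.914 g/mol, of which 40.078 g is Ca.
So Ca makes up 40.078/287.914 = 0.1392 of the mass, i.e. 13.92%.

13.92 mass %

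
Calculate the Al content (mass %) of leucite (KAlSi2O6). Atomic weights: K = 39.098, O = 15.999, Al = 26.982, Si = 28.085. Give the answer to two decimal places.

12.36 mass %

M(KAlSi2O6) = 218.244 g/mol.
Al contributes 1 × 26.982 = 26.982 g per mole.
26.982/218.244 = 0.1236 → 12.36%.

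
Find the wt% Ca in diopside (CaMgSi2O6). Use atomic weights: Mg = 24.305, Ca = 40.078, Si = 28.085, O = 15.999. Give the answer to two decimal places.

18.51 mass %

Molar mass of CaMgSi2O6: 1·40.078 + 1·24.305 + 2·28.085 + 6·15.999 = 216.547 g/mol.
Mass of Ca per formula unit: 1 × 40.078 = 40.078 g.
Weight fraction Ca = 40.078 / 216.547 = 0.1851.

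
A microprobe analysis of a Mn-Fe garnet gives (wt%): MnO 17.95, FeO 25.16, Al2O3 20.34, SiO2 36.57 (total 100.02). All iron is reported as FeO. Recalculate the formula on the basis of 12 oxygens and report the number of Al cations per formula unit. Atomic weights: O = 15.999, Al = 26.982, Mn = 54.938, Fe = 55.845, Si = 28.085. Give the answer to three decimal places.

1.979 Al apfu

MnO: 17.95/70.937 = 0.25304 mol → 0.25304 mol Mn, 0.25304 mol O.
FeO: 25.16/71.844 = 0.35020 mol → 0.35020 mol Fe, 0.35020 mol O.
Al2O3: 20.34/101.961 = 0.19949 mol → 0.39898 mol Al, 0.59847 mol O.
SiO2: 36.57/60.083 = 0.60866 mol → 0.60866 mol Si, 1.21732 mol O.
Total oxygen = 2.41903 mol. Normalization factor = 12/2.41903 = 4.96067.
Al per 12 O = 0.39898 × 4.96067 = 1.979.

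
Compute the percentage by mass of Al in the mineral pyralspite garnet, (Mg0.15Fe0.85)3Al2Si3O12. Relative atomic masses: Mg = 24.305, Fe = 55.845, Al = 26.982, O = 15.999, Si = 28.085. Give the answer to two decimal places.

11.16 mass %

Formula mass = 0.45×24.305 + 2.55×55.845 + 2×26.982 + 3×28.085 + 12×15.999 = 483.549 g/mol, of which 53.964 g is Al.
So Al makes up 53.964/483.549 = 0.1116 of the mass, i.e. 11.16%.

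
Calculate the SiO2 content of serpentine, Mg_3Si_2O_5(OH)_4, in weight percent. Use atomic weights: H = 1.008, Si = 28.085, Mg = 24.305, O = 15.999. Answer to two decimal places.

M(Mg_3Si_2O_5(OH)_4) = 277.108 g/mol; M(SiO2) = 60.083 g/mol.
Moles SiO2 per formula unit = 2 Si ÷ 1 = 2.0000.
SiO2 fraction = (2.0000 × 60.083) / 277.108 = 120.166/277.108 = 0.4336.

43.36 wt%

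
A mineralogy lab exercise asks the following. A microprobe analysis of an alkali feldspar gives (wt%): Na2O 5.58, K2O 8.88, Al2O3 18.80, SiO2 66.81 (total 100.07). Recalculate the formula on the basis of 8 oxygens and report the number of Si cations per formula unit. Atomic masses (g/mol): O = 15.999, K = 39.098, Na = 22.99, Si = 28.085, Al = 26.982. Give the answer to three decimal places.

Na2O (M=61.979): mol = 0.09003; Na = 0.18006, O = 0.09003.
K2O (M=94.195): mol = 0.09427; K = 0.18854, O = 0.09427.
Al2O3 (M=101.961): mol = 0.18438; Al = 0.36876, O = 0.55314.
SiO2 (M=60.083): mol = 1.11196; Si = 1.11196, O = 2.22392.
ΣO = 2.96136; factor = 8/ΣO = 2.70146.
Si apfu = 1.11196 × 2.70146 = 3.004.

3.004 Si apfu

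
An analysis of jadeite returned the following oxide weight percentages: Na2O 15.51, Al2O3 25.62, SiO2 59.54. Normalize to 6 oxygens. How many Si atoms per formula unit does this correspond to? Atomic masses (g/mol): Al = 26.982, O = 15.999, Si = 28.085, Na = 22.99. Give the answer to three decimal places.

15.51 wt% Na2O ÷ 61.979 g/mol = 0.25025 mol, giving 0.50050 Na and 0.25025 O.
25.62 wt% Al2O3 ÷ 101.961 g/mol = 0.25127 mol, giving 0.50254 Al and 0.75381 O.
59.54 wt% SiO2 ÷ 60.083 g/mol = 0.99096 mol, giving 0.99096 Si and 1.98192 O.
Oxygen sums to 2.98598; scaling by 6/2.98598 = 2.00939 puts the formula on 6 O.
Si: 0.99096 × 2.00939 = 1.991 atoms per formula unit.

1.991 Si apfu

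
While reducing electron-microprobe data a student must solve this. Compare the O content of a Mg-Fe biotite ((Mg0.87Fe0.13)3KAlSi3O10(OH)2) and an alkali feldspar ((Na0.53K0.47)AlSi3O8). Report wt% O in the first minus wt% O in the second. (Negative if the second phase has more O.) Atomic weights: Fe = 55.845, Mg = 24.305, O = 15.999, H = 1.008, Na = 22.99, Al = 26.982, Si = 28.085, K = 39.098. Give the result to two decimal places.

O in (Mg0.87Fe0.13)3KAlSi3O10(OH)2: molar mass 429.555 g/mol; 12×15.999 = 191.988 g → 44.69 wt%.
O in (Na0.53K0.47)AlSi3O8: molar mass 269.790 g/mol; 8×15.999 = 127.992 g → 47.44 wt%.
Difference = 44.69 − 47.44 = -2.75 percentage points.

-2.75 percentage points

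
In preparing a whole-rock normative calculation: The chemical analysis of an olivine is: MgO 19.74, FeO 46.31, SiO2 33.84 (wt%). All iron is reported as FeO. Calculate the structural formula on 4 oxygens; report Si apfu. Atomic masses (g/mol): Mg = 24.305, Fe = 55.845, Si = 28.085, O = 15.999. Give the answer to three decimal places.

MgO (M=40.304): mol = 0.48978; Mg = 0.48978, O = 0.48978.
FeO (M=71.844): mol = 0.64459; Fe = 0.64459, O = 0.64459.
SiO2 (M=60.083): mol = 0.56322; Si = 0.56322, O = 1.12644.
ΣO = 2.26081; factor = 4/ΣO = 1.76928.
Si apfu = 0.56322 × 1.76928 = 0.996.

0.996 Si apfu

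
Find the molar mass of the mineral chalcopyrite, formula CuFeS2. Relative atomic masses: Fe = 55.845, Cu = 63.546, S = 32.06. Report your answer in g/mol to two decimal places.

183.51 g/mol

Cu: 1 × 63.546 = 63.5460
Fe: 1 × 55.845 = 55.8450
S: 2 × 32.06 = 64.1200
Summing the contributions gives the formula mass.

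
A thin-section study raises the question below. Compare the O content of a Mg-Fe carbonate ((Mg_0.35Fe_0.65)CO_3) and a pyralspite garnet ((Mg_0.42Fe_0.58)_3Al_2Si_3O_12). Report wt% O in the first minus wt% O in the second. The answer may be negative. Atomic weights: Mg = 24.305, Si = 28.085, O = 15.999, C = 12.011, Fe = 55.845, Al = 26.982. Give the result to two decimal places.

O in (Mg_0.35Fe_0.65)CO_3: molar mass 104.814 g/mol; 3×15.999 = 47.997 g → 45.79 wt%.
O in (Mg_0.42Fe_0.58)_3Al_2Si_3O_12: molar mass 458.002 g/mol; 12×15.999 = 191.988 g → 41.92 wt%.
Difference = 45.79 − 41.92 = 3.87 percentage points.

3.87 percentage points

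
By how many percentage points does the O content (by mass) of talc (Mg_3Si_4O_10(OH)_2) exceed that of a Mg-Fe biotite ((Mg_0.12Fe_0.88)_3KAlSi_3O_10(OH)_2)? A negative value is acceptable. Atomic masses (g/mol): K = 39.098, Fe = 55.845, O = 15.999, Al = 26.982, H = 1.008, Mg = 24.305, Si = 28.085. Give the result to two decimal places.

12.26 percentage points

M(Mg_3Si_4O_10(OH)_2) = 379.259 g/mol, so wt% O = 191.988/379.259 × 100 = 50.62%.
M((Mg_0.12Fe_0.88)_3KAlSi_3O_10(OH)_2) = 500.520 g/mol, so wt% O = 191.988/500.520 × 100 = 38.36%.
50.62 − 38.36 = 12.26 pp.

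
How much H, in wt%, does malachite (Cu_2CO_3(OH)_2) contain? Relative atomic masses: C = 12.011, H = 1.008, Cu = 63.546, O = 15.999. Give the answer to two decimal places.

0.91 wt%

Formula mass = 2·63.546 + 1·12.011 + 5·15.999 + 2·1.008 = 221.114 g/mol, of which 2.016 g is H.
So H makes up 2.016/221.114 = 0.0091 of the mass, i.e. 0.91%.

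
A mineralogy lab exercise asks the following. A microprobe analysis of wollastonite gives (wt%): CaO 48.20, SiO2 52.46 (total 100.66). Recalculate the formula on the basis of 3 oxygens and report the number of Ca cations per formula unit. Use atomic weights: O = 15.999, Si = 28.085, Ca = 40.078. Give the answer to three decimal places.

CaO: 48.20/56.077 = 0.85953 mol → 0.85953 mol Ca, 0.85953 mol O.
SiO2: 52.46/60.083 = 0.87313 mol → 0.87313 mol Si, 1.74626 mol O.
Total oxygen = 2.60579 mol. Normalization factor = 3/2.60579 = 1.15128.
Ca per 3 O = 0.85953 × 1.15128 = 0.990.

0.990 Ca apfu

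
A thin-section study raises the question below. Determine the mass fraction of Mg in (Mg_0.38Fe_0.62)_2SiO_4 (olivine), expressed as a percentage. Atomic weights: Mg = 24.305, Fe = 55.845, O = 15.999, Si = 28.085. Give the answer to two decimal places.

Molar mass of (Mg_0.38Fe_0.62)_2SiO_4: 0.76·24.305 + 1.24·55.845 + 1·28.085 + 4·15.999 = 179.801 g/mol.
Mass of Mg per formula unit: 0.76 × 24.305 = 18.472 g.
Weight fraction Mg = 18.472 / 179.801 = 0.1027.

10.27 weight percent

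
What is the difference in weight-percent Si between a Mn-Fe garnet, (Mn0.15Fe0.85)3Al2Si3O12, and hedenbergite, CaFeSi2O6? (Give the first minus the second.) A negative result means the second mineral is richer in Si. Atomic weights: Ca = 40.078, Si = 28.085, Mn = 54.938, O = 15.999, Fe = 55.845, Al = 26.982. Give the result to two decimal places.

Si in (Mn0.15Fe0.85)3Al2Si3O12: molar mass 497.334 g/mol; 3×28.085 = 84.255 g → 16.94 wt%.
Si in CaFeSi2O6: molar mass 248.087 g/mol; 2×28.085 = 56.170 g → 22.64 wt%.
Difference = 16.94 − 22.64 = -5.70 percentage points.

-5.70 percentage points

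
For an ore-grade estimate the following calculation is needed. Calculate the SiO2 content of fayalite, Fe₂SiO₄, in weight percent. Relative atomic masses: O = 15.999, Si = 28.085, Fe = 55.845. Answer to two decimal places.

29.49 wt%

Molar mass of Fe₂SiO₄ = 2×55.845 + 1×28.085 + 4×15.999 = 203.771 g/mol.
Each formula unit contains 1 Si, equivalent to 1/1 = 1.0000 mol SiO2.
M(SiO2) = 1×28.085 + 2×15.999 = 60.083 g/mol.
Mass of SiO2 per formula unit = 1.0000 × 60.083 = 60.083 g.
SiO2 wt% = 60.083 / 203.771 × 100 = 29.49%.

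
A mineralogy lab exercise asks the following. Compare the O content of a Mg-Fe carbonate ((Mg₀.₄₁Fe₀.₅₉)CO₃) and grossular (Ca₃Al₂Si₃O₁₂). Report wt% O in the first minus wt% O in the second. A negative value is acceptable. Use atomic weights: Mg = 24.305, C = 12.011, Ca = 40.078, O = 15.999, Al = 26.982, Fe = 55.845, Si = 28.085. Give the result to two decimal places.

4.01 percentage points

First mineral: 47.997 g O in 102.922 g formula = 46.63 wt% O.
Second mineral: 191.988 g O in 450.441 g formula = 42.62 wt% O.
46.63% − 42.62% gives a difference of 4.01 percentage points.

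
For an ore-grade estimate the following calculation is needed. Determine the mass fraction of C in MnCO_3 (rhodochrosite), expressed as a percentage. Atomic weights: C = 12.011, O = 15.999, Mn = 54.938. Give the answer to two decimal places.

Molar mass of MnCO_3: 1*54.938 + 1*12.011 + 3*15.999 = 114.946 g/mol.
Mass of C per formula unit: 1 × 12.011 = 12.011 g.
Weight fraction C = 12.011 / 114.946 = 0.1045.

10.45 wt%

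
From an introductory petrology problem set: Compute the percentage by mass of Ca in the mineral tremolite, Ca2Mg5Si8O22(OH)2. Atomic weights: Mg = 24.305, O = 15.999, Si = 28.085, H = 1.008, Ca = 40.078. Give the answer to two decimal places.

Formula mass = 2·40.078 + 5·24.305 + 8·28.085 + 24·15.999 + 2·1.008 = 812.353 g/mol, of which 80.156 g is Ca.
So Ca makes up 80.156/812.353 = 0.0987 of the mass, i.e. 9.87%.

9.87 wt%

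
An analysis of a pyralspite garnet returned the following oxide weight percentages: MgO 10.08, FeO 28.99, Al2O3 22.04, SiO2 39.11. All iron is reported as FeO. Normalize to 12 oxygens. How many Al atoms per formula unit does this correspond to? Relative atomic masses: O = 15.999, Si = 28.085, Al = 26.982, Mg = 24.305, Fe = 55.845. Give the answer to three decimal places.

1.992 Al apfu

MgO: 10.08/40.304 = 0.25010 mol → 0.25010 mol Mg, 0.25010 mol O.
FeO: 28.99/71.844 = 0.40351 mol → 0.40351 mol Fe, 0.40351 mol O.
Al2O3: 22.04/101.961 = 0.21616 mol → 0.43232 mol Al, 0.64848 mol O.
SiO2: 39.11/60.083 = 0.65093 mol → 0.65093 mol Si, 1.30186 mol O.
Total oxygen = 2.60395 mol. Normalization factor = 12/2.60395 = 4.60838.
Al per 12 O = 0.43232 × 4.60838 = 1.992.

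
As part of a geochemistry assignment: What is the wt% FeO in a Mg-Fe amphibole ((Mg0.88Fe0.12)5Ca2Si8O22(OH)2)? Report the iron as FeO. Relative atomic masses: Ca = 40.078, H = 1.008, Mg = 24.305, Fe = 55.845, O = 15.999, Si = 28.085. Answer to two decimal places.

Formula mass = 831.277 g/mol.
0.60 Fe → 0.6000 mol FeO per formula unit; M(FeO) = 71.844, so FeO mass = 43.106 g.
43.106/831.277 × 100 = 5.19 wt%.

5.19 wt%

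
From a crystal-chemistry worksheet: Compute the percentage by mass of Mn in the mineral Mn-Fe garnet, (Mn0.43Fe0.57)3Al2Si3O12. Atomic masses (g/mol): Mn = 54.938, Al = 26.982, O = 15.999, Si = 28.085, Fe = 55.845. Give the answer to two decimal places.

14.27 weight percent

Molar mass of (Mn0.43Fe0.57)3Al2Si3O12: 1.29·54.938 + 1.71·55.845 + 2·26.982 + 3·28.085 + 12·15.999 = 496.572 g/mol.
Mass of Mn per formula unit: 1.29 × 54.938 = 70.870 g.
Weight fraction Mn = 70.870 / 496.572 = 0.1427.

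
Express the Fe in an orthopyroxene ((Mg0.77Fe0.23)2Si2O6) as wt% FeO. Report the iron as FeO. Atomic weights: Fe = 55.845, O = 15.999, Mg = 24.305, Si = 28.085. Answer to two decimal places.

M((Mg0.77Fe0.23)2Si2O6) = 215.282 g/mol; M(FeO) = 71.844 g/mol.
Moles FeO per formula unit = 0.46 Fe ÷ 1 = 0.4600.
FeO fraction = (0.4600 × 71.844) / 215.282 = 33.048/215.282 = 0.1535.

15.35 wt%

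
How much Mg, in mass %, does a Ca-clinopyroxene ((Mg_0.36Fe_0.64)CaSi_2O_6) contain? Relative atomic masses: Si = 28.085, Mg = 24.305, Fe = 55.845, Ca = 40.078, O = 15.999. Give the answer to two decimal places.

3.70 mass %

M((Mg_0.36Fe_0.64)CaSi_2O_6) = 236.733 g/mol.
Mg contributes 0.36 × 24.305 = 8.750 g per mole.
8.750/236.733 = 0.0370 → 3.70%.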